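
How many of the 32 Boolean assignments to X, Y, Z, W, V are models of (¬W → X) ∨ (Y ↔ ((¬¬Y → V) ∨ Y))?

Initial set: {((¬W → X) ∨ (Y ↔ ((¬¬Y → V) ∨ Y)))}.
((¬W → X) ∨ (Y ↔ ((¬¬Y → V) ∨ Y))): β-rule — branch into (¬W → X)  //  (Y ↔ ((¬¬Y → V) ∨ Y)).
  branch 1 (add (¬W → X)):
    (¬W → X): β-rule — branch into ¬¬W  //  X.
      branch 1.1 (add ¬¬W):
        ○ open, literals {W=true}.
      branch 1.2 (add X):
        ○ open, literals {X=true}.
  branch 2 (add (Y ↔ ((¬¬Y → V) ∨ Y))):
    (Y ↔ ((¬¬Y → V) ∨ Y)): β-rule — branch into Y, ((¬¬Y → V) ∨ Y)  //  ¬Y, ¬((¬¬Y → V) ∨ Y).
      branch 2.1 (add Y, ((¬¬Y → V) ∨ Y)):
        ((¬¬Y → V) ∨ Y): β-rule — branch into (¬¬Y → V)  //  Y.
          branch 2.1.1 (add (¬¬Y → V)):
            (¬¬Y → V): β-rule — branch into ¬¬¬Y  //  V.
              branch 2.1.1.1 (add ¬¬¬Y):
                ¬¬¬Y: drop double negation, giving ¬Y.
                × closes — contains both Y and ¬Y.
              branch 2.1.1.2 (add V):
                ○ open, literals {V=true, Y=true}.
          branch 2.1.2 (add Y):
            ○ open, literals {Y=true}.
      branch 2.2 (add ¬Y, ¬((¬¬Y → V) ∨ Y)):
        ¬((¬¬Y → V) ∨ Y): α-rule — add ¬(¬¬Y → V), ¬Y.
        ¬(¬¬Y → V): α-rule — add ¬¬Y, ¬V.
        ¬¬Y: drop double negation, giving Y.
        × closes — contains both Y and ¬Y.
2 branches closed, 4 open.
Each open branch fixes some atoms; the unmentioned ones are free. Counting distinct full assignments: branch {W=true} (X, Y, Z, V) contributes 16 new; branch {X=true} (Y, Z, W, V) contributes 8 new; branch {V=true, Y=true} (X, Z, W) contributes 2 new; branch {Y=true} (X, Z, W, V) contributes 2 new. Total: 28.

28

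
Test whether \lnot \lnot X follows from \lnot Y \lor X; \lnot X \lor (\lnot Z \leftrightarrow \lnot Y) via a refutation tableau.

Initial set: {(\lnot Y \lor X); (\lnot X \lor (\lnot Z \leftrightarrow \lnot Y)); \lnot \lnot \lnot X}.
\lnot \lnot \lnot X: drop double negation, giving \lnot X.
(\lnot Y \lor X): β-rule — branch into \lnot Y  //  X.
  branch 1 (add \lnot Y):
    (\lnot X \lor (\lnot Z \leftrightarrow \lnot Y)): β-rule — branch into \lnot X  //  (\lnot Z \leftrightarrow \lnot Y).
      branch 1.1 (add \lnot X):
        ○ open, literals {X=F, Y=F}.
      branch 1.2 (add (\lnot Z \leftrightarrow \lnot Y)):
        (\lnot Z \leftrightarrow \lnot Y): β-rule — branch into \lnot Z, \lnot Y  //  \lnot \lnot Z, \lnot \lnot Y.
          branch 1.2.1 (add \lnot Z, \lnot Y):
            ○ open, literals {X=F, Y=F, Z=F}.
          branch 1.2.2 (add \lnot \lnot Z, \lnot \lnot Y):
            × closes — contains both Y and \lnot Y.
  branch 2 (add X):
    × closes — contains both X and \lnot X.
2 branches closed, 2 open.
An open branch gives a countermodel: X=F, Y=F (unmentioned atoms arbitrary); the premises hold there but the conclusion fails.

No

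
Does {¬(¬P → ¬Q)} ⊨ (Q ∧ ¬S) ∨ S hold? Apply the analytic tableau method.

Yes

Initial set: {¬(¬P → ¬Q); ¬((Q ∧ ¬S) ∨ S)}.
¬(¬P → ¬Q): α-rule — add ¬P, ¬¬Q.
¬((Q ∧ ¬S) ∨ S): α-rule — add ¬(Q ∧ ¬S), ¬S.
¬(Q ∧ ¬S): β-rule — branch into ¬Q  //  ¬¬S.
  branch 1 (add ¬Q):
    × closes — contains both Q and ¬Q.
  branch 2 (add ¬¬S):
    × closes — contains both S and ¬S.
All 2 branches close.
Every branch closed, so the premises entail the conclusion.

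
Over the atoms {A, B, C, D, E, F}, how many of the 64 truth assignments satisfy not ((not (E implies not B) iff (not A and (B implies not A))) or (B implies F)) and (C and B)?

4

Initial set: {(not ((not (E implies not B) iff (not A and (B implies not A))) or (B implies F)) and (C and B))}.
(not ((not (E implies not B) iff (not A and (B implies not A))) or (B implies F)) and (C and B)): α-rule — add not ((not (E implies not B) iff (not A and (B implies not A))) or (B implies F)), (C and B).
not ((not (E implies not B) iff (not A and (B implies not A))) or (B implies F)): α-rule — add not (not (E implies not B) iff (not A and (B implies not A))), not (B implies F).
(C and B): α-rule — add C, B.
not (B implies F): α-rule — add B, not F.
not (not (E implies not B) iff (not A and (B implies not A))): β-rule — branch into not (E implies not B), not (not A and (B implies not A))  //  not not (E implies not B), (not A and (B implies not A)).
  branch 1 (add not (E implies not B), not (not A and (B implies not A))):
    not (E implies not B): α-rule — add E, not not B.
    not (not A and (B implies not A)): β-rule — branch into not not A  //  not (B implies not A).
      branch 1.1 (add not not A):
        ○ open, literals {A=T, B=T, C=T, E=T, F=F}.
      branch 1.2 (add not (B implies not A)):
        not (B implies not A): α-rule — add B, not not A.
        ○ open, literals {A=T, B=T, C=T, E=T, F=F}.
  branch 2 (add not not (E implies not B), (not A and (B implies not A))):
    (not A and (B implies not A)): α-rule — add not A, (B implies not A).
    not not (E implies not B): β-rule — branch into not E  //  not B.
      branch 2.1 (add not E):
        (B implies not A): β-rule — branch into not B  //  not A.
          branch 2.1.1 (add not B):
            × closes — contains both B and not B.
          branch 2.1.2 (add not A):
            ○ open, literals {A=F, B=T, C=T, E=F, F=F}.
      branch 2.2 (add not B):
        × closes — contains both B and not B.
2 branches closed, 3 open.
Each open branch fixes some atoms; the unmentioned ones are free. Counting distinct full assignments: branch {A=T, B=T, C=T, E=T, F=F} (D) contributes 2 new; branch {A=T, B=T, C=T, E=T, F=F} (D) contributes 0 new; branch {A=F, B=T, C=T, E=F, F=F} (D) contributes 2 new. Total: 4.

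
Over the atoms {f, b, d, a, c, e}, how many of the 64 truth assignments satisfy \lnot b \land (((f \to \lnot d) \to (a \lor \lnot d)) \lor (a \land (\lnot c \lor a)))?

28

Initial set: {T (\lnot b \land (((f \to \lnot d) \to (a \lor \lnot d)) \lor (a \land (\lnot c \lor a))))}.
T (\lnot b \land (((f \to \lnot d) \to (a \lor \lnot d)) \lor (a \land (\lnot c \lor a)))): α-rule — add T \lnot b, T (((f \to \lnot d) \to (a \lor \lnot d)) \lor (a \land (\lnot c \lor a))).
T (((f \to \lnot d) \to (a \lor \lnot d)) \lor (a \land (\lnot c \lor a))): β-rule — branch into T ((f \to \lnot d) \to (a \lor \lnot d))  //  T (a \land (\lnot c \lor a)).
  branch 1 (add T ((f \to \lnot d) \to (a \lor \lnot d))):
    T ((f \to \lnot d) \to (a \lor \lnot d)): β-rule — branch into F (f \to \lnot d)  //  T (a \lor \lnot d).
      branch 1.1 (add F (f \to \lnot d)):
        F (f \to \lnot d): α-rule — add T f, F \lnot d.
        ○ open, literals {b=0, d=1, f=1}.
      branch 1.2 (add T (a \lor \lnot d)):
        T (a \lor \lnot d): β-rule — branch into T a  //  T \lnot d.
          branch 1.2.1 (add T a):
            ○ open, literals {a=1, b=0}.
          branch 1.2.2 (add T \lnot d):
            ○ open, literals {b=0, d=0}.
  branch 2 (add T (a \land (\lnot c \lor a))):
    T (a \land (\lnot c \lor a)): α-rule — add T a, T (\lnot c \lor a).
    T (\lnot c \lor a): β-rule — branch into T \lnot c  //  T a.
      branch 2.1 (add T \lnot c):
        ○ open, literals {a=1, b=0, c=0}.
      branch 2.2 (add T a):
        ○ open, literals {a=1, b=0}.
0 branches closed, 5 open.
Each open branch fixes some atoms; the unmentioned ones are free. Counting distinct full assignments: branch {b=0, d=1, f=1} (a, c, e) contributes 8 new; branch {a=1, b=0} (f, d, c, e) contributes 12 new; branch {b=0, d=0} (f, a, c, e) contributes 8 new; branch {a=1, b=0, c=0} (f, d, e) contributes 0 new; branch {a=1, b=0} (f, d, c, e) contributes 0 new. Total: 28.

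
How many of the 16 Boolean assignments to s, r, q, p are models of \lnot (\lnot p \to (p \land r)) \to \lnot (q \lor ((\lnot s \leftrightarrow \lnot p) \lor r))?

9

Initial set: {(\lnot (\lnot p \to (p \land r)) \to \lnot (q \lor ((\lnot s \leftrightarrow \lnot p) \lor r)))}.
(\lnot (\lnot p \to (p \land r)) \to \lnot (q \lor ((\lnot s \leftrightarrow \lnot p) \lor r))): β-rule — branch into \lnot \lnot (\lnot p \to (p \land r))  //  \lnot (q \lor ((\lnot s \leftrightarrow \lnot p) \lor r)).
  branch 1 (add \lnot \lnot (\lnot p \to (p \land r))):
    \lnot \lnot (\lnot p \to (p \land r)): β-rule — branch into \lnot \lnot p  //  (p \land r).
      branch 1.1 (add \lnot \lnot p):
        ○ open, literals {p=1}.
      branch 1.2 (add (p \land r)):
        (p \land r): α-rule — add p, r.
        ○ open, literals {p=1, r=1}.
  branch 2 (add \lnot (q \lor ((\lnot s \leftrightarrow \lnot p) \lor r))):
    \lnot (q \lor ((\lnot s \leftrightarrow \lnot p) \lor r)): α-rule — add \lnot q, \lnot ((\lnot s \leftrightarrow \lnot p) \lor r).
    \lnot ((\lnot s \leftrightarrow \lnot p) \lor r): α-rule — add \lnot (\lnot s \leftrightarrow \lnot p), \lnot r.
    \lnot (\lnot s \leftrightarrow \lnot p): β-rule — branch into \lnot s, \lnot \lnot p  //  \lnot \lnot s, \lnot p.
      branch 2.1 (add \lnot s, \lnot \lnot p):
        ○ open, literals {p=1, q=0, r=0, s=0}.
      branch 2.2 (add \lnot \lnot s, \lnot p):
        ○ open, literals {p=0, q=0, r=0, s=1}.
0 branches closed, 4 open.
Each open branch fixes some atoms; the unmentioned ones are free. Counting distinct full assignments: branch {p=1} (s, r, q) contributes 8 new; branch {p=1, r=1} (s, q) contributes 0 new; branch {p=1, q=0, r=0, s=0} (none free) contributes 0 new; branch {p=0, q=0, r=0, s=1} (none free) contributes 1 new. Total: 9.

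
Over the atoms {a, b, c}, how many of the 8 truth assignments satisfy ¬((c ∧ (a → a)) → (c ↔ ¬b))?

Initial set: {T ¬((c ∧ (a → a)) → (c ↔ ¬b))}.
T ¬((c ∧ (a → a)) → (c ↔ ¬b)): α-rule — add T (c ∧ (a → a)), F (c ↔ ¬b).
T (c ∧ (a → a)): α-rule — add T c, T (a → a).
F (c ↔ ¬b): β-rule — branch into T c, F ¬b  //  F c, T ¬b.
  branch 1 (add T c, F ¬b):
    T (a → a): β-rule — branch into F a  //  T a.
      branch 1.1 (add F a):
        ○ open, literals {a=0, b=1, c=1}.
      branch 1.2 (add T a):
        ○ open, literals {a=1, b=1, c=1}.
  branch 2 (add F c, T ¬b):
    × closes — contains both c and ¬c.
1 branch closed, 2 open.
Each open branch fixes some atoms; the unmentioned ones are free. Counting distinct full assignments: branch {a=0, b=1, c=1} (none free) contributes 1 new; branch {a=1, b=1, c=1} (none free) contributes 1 new. Total: 2.

2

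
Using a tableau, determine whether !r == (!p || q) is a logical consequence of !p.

Initial set: {T !p; F (!r == (!p || q))}.
F (!r == (!p || q)): β-rule — branch into T !r, F (!p || q)  //  F !r, T (!p || q).
  branch 1 (add T !r, F (!p || q)):
    F (!p || q): α-rule — add F !p, F q.
    × closes — contains both p and !p.
  branch 2 (add F !r, T (!p || q)):
    T (!p || q): β-rule — branch into T !p  //  T q.
      branch 2.1 (add T !p):
        ○ open, literals {p=F, r=T}.
      branch 2.2 (add T q):
        ○ open, literals {p=F, q=T, r=T}.
1 branch closed, 2 open.
An open branch gives a countermodel: p=F, r=T (unmentioned atoms arbitrary); the premises hold there but the conclusion fails.

No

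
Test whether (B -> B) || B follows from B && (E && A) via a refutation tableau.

Initial set: {(B && (E && A)); !((B -> B) || B)}.
(B && (E && A)): α-rule — add B, (E && A).
!((B -> B) || B): α-rule — add !(B -> B), !B.
× closes — contains both B and !B.
All 1 branch closes.
Every branch closed, so the premises entail the conclusion.

Yes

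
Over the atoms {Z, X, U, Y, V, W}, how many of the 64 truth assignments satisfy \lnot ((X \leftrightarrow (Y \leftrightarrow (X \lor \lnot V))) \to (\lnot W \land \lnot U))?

Initial set: {T \lnot ((X \leftrightarrow (Y \leftrightarrow (X \lor \lnot V))) \to (\lnot W \land \lnot U))}.
T \lnot ((X \leftrightarrow (Y \leftrightarrow (X \lor \lnot V))) \to (\lnot W \land \lnot U)): α-rule — add T (X \leftrightarrow (Y \leftrightarrow (X \lor \lnot V))), F (\lnot W \land \lnot U).
T (X \leftrightarrow (Y \leftrightarrow (X \lor \lnot V))): β-rule — branch into T X, T (Y \leftrightarrow (X \lor \lnot V))  //  F X, F (Y \leftrightarrow (X \lor \lnot V)).
  branch 1 (add T X, T (Y \leftrightarrow (X \lor \lnot V))):
    F (\lnot W \land \lnot U): β-rule — branch into F \lnot W  //  F \lnot U.
      branch 1.1 (add F \lnot W):
        T (Y \leftrightarrow (X \lor \lnot V)): β-rule — branch into T Y, T (X \lor \lnot V)  //  F Y, F (X \lor \lnot V).
          branch 1.1.1 (add T Y, T (X \lor \lnot V)):
            T (X \lor \lnot V): β-rule — branch into T X  //  T \lnot V.
              branch 1.1.1.1 (add T X):
                ○ open, literals {W=T, X=T, Y=T}.
              branch 1.1.1.2 (add T \lnot V):
                ○ open, literals {V=F, W=T, X=T, Y=T}.
          branch 1.1.2 (add F Y, F (X \lor \lnot V)):
            F (X \lor \lnot V): α-rule — add F X, F \lnot V.
            × closes — contains both X and \lnot X.
      branch 1.2 (add F \lnot U):
        T (Y \leftrightarrow (X \lor \lnot V)): β-rule — branch into T Y, T (X \lor \lnot V)  //  F Y, F (X \lor \lnot V).
          branch 1.2.1 (add T Y, T (X \lor \lnot V)):
            T (X \lor \lnot V): β-rule — branch into T X  //  T \lnot V.
              branch 1.2.1.1 (add T X):
                ○ open, literals {U=T, X=T, Y=T}.
              branch 1.2.1.2 (add T \lnot V):
                ○ open, literals {U=T, V=F, X=T, Y=T}.
          branch 1.2.2 (add F Y, F (X \lor \lnot V)):
            F (X \lor \lnot V): α-rule — add F X, F \lnot V.
            × closes — contains both X and \lnot X.
  branch 2 (add F X, F (Y \leftrightarrow (X \lor \lnot V))):
    F (\lnot W \land \lnot U): β-rule — branch into F \lnot W  //  F \lnot U.
      branch 2.1 (add F \lnot W):
        F (Y \leftrightarrow (X \lor \lnot V)): β-rule — branch into T Y, F (X \lor \lnot V)  //  F Y, T (X \lor \lnot V).
          branch 2.1.1 (add T Y, F (X \lor \lnot V)):
            F (X \lor \lnot V): α-rule — add F X, F \lnot V.
            ○ open, literals {V=T, W=T, X=F, Y=T}.
          branch 2.1.2 (add F Y, T (X \lor \lnot V)):
            T (X \lor \lnot V): β-rule — branch into T X  //  T \lnot V.
              branch 2.1.2.1 (add T X):
                × closes — contains both X and \lnot X.
              branch 2.1.2.2 (add T \lnot V):
                ○ open, literals {V=F, W=T, X=F, Y=F}.
      branch 2.2 (add F \lnot U):
        F (Y \leftrightarrow (X \lor \lnot V)): β-rule — branch into T Y, F (X \lor \lnot V)  //  F Y, T (X \lor \lnot V).
          branch 2.2.1 (add T Y, F (X \lor \lnot V)):
            F (X \lor \lnot V): α-rule — add F X, F \lnot V.
            ○ open, literals {U=T, V=T, X=F, Y=T}.
          branch 2.2.2 (add F Y, T (X \lor \lnot V)):
            T (X \lor \lnot V): β-rule — branch into T X  //  T \lnot V.
              branch 2.2.2.1 (add T X):
                × closes — contains both X and \lnot X.
              branch 2.2.2.2 (add T \lnot V):
                ○ open, literals {U=T, V=F, X=F, Y=F}.
4 branches closed, 8 open.
Each open branch fixes some atoms; the unmentioned ones are free. Counting distinct full assignments: branch {W=T, X=T, Y=T} (Z, U, V) contributes 8 new; branch {V=F, W=T, X=T, Y=T} (Z, U) contributes 0 new; branch {U=T, X=T, Y=T} (Z, V, W) contributes 4 new; branch {U=T, V=F, X=T, Y=T} (Z, W) contributes 0 new; branch {V=T, W=T, X=F, Y=T} (Z, U) contributes 4 new; branch {V=F, W=T, X=F, Y=F} (Z, U) contributes 4 new; branch {U=T, V=T, X=F, Y=T} (Z, W) contributes 2 new; branch {U=T, V=F, X=F, Y=F} (Z, W) contributes 2 new. Total: 24.

24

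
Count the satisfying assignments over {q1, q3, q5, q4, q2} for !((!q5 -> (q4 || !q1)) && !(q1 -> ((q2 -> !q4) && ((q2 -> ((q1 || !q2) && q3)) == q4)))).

Initial set: {!((!q5 -> (q4 || !q1)) && !(q1 -> ((q2 -> !q4) && ((q2 -> ((q1 || !q2) && q3)) == q4))))}.
!((!q5 -> (q4 || !q1)) && !(q1 -> ((q2 -> !q4) && ((q2 -> ((q1 || !q2) && q3)) == q4)))): β-rule — branch into !(!q5 -> (q4 || !q1))  //  !!(q1 -> ((q2 -> !q4) && ((q2 -> ((q1 || !q2) && q3)) == q4))).
  branch 1 (add !(!q5 -> (q4 || !q1))):
    !(!q5 -> (q4 || !q1)): α-rule — add !q5, !(q4 || !q1).
    !(q4 || !q1): α-rule — add !q4, !!q1.
    ○ open, literals {q1=true, q4=false, q5=false}.
  branch 2 (add !!(q1 -> ((q2 -> !q4) && ((q2 -> ((q1 || !q2) && q3)) == q4)))):
    !!(q1 -> ((q2 -> !q4) && ((q2 -> ((q1 || !q2) && q3)) == q4))): β-rule — branch into !q1  //  ((q2 -> !q4) && ((q2 -> ((q1 || !q2) && q3)) == q4)).
      branch 2.1 (add !q1):
        ○ open, literals {q1=false}.
      branch 2.2 (add ((q2 -> !q4) && ((q2 -> ((q1 || !q2) && q3)) == q4))):
        ((q2 -> !q4) && ((q2 -> ((q1 || !q2) && q3)) == q4)): α-rule — add (q2 -> !q4), ((q2 -> ((q1 || !q2) && q3)) == q4).
        (q2 -> !q4): β-rule — branch into !q2  //  !q4.
          branch 2.2.1 (add !q2):
            ((q2 -> ((q1 || !q2) && q3)) == q4): β-rule — branch into (q2 -> ((q1 || !q2) && q3)), q4  //  !(q2 -> ((q1 || !q2) && q3)), !q4.
              branch 2.2.1.1 (add (q2 -> ((q1 || !q2) && q3)), q4):
                (q2 -> ((q1 || !q2) && q3)): β-rule — branch into !q2  //  ((q1 || !q2) && q3).
                  branch 2.2.1.1.1 (add !q2):
                    ○ open, literals {q2=false, q4=true}.
                  branch 2.2.1.1.2 (add ((q1 || !q2) && q3)):
                    ((q1 || !q2) && q3): α-rule — add (q1 || !q2), q3.
                    (q1 || !q2): β-rule — branch into q1  //  !q2.
                      branch 2.2.1.1.2.1 (add q1):
                        ○ open, literals {q1=true, q2=false, q3=true, q4=true}.
                      branch 2.2.1.1.2.2 (add !q2):
                        ○ open, literals {q2=false, q3=true, q4=true}.
              branch 2.2.1.2 (add !(q2 -> ((q1 || !q2) && q3)), !q4):
                !(q2 -> ((q1 || !q2) && q3)): α-rule — add q2, !((q1 || !q2) && q3).
                × closes — contains both q2 and !q2.
          branch 2.2.2 (add !q4):
            ((q2 -> ((q1 || !q2) && q3)) == q4): β-rule — branch into (q2 -> ((q1 || !q2) && q3)), q4  //  !(q2 -> ((q1 || !q2) && q3)), !q4.
              branch 2.2.2.1 (add (q2 -> ((q1 || !q2) && q3)), q4):
                × closes — contains both q4 and !q4.
              branch 2.2.2.2 (add !(q2 -> ((q1 || !q2) && q3)), !q4):
                !(q2 -> ((q1 || !q2) && q3)): α-rule — add q2, !((q1 || !q2) && q3).
                !((q1 || !q2) && q3): β-rule — branch into !(q1 || !q2)  //  !q3.
                  branch 2.2.2.2.1 (add !(q1 || !q2)):
                    !(q1 || !q2): α-rule — add !q1, !!q2.
                    ○ open, literals {q1=false, q2=true, q4=false}.
                  branch 2.2.2.2.2 (add !q3):
                    ○ open, literals {q2=true, q3=false, q4=false}.
2 branches closed, 7 open.
Each open branch fixes some atoms; the unmentioned ones are free. Counting distinct full assignments: branch {q1=true, q4=false, q5=false} (q3, q2) contributes 4 new; branch {q1=false} (q3, q5, q4, q2) contributes 16 new; branch {q2=false, q4=true} (q1, q3, q5) contributes 4 new; branch {q1=true, q2=false, q3=true, q4=true} (q5) contributes 0 new; branch {q2=false, q3=true, q4=true} (q1, q5) contributes 0 new; branch {q1=false, q2=true, q4=false} (q3, q5) contributes 0 new; branch {q2=true, q3=false, q4=false} (q1, q5) contributes 1 new. Total: 25.

25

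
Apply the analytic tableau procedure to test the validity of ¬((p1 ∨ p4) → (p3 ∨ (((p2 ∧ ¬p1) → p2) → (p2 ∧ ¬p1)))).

Not valid

Assume the negation and expand:
Initial set: {¬¬((p1 ∨ p4) → (p3 ∨ (((p2 ∧ ¬p1) → p2) → (p2 ∧ ¬p1))))}.
¬¬((p1 ∨ p4) → (p3 ∨ (((p2 ∧ ¬p1) → p2) → (p2 ∧ ¬p1)))): β-rule — branch into ¬(p1 ∨ p4)  //  (p3 ∨ (((p2 ∧ ¬p1) → p2) → (p2 ∧ ¬p1))).
  branch 1 (add ¬(p1 ∨ p4)):
    ¬(p1 ∨ p4): α-rule — add ¬p1, ¬p4.
    ○ open, literals {p1=F, p4=F}.
  branch 2 (add (p3 ∨ (((p2 ∧ ¬p1) → p2) → (p2 ∧ ¬p1)))):
    (p3 ∨ (((p2 ∧ ¬p1) → p2) → (p2 ∧ ¬p1))): β-rule — branch into p3  //  (((p2 ∧ ¬p1) → p2) → (p2 ∧ ¬p1)).
      branch 2.1 (add p3):
        ○ open, literals {p3=T}.
      branch 2.2 (add (((p2 ∧ ¬p1) → p2) → (p2 ∧ ¬p1))):
        (((p2 ∧ ¬p1) → p2) → (p2 ∧ ¬p1)): β-rule — branch into ¬((p2 ∧ ¬p1) → p2)  //  (p2 ∧ ¬p1).
          branch 2.2.1 (add ¬((p2 ∧ ¬p1) → p2)):
            ¬((p2 ∧ ¬p1) → p2): α-rule — add (p2 ∧ ¬p1), ¬p2.
            (p2 ∧ ¬p1): α-rule — add p2, ¬p1.
            × closes — contains both p2 and ¬p2.
          branch 2.2.2 (add (p2 ∧ ¬p1)):
            (p2 ∧ ¬p1): α-rule — add p2, ¬p1.
            ○ open, literals {p1=F, p2=T}.
1 branch closed, 3 open.
An open branch gives a countermodel: p1=F, p4=F (unmentioned atoms arbitrary); under it the original formula is false.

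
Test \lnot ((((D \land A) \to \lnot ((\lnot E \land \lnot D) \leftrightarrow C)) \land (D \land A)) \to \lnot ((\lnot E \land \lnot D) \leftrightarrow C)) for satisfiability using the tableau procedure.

Unsatisfiable

Initial set: {\lnot ((((D \land A) \to \lnot ((\lnot E \land \lnot D) \leftrightarrow C)) \land (D \land A)) \to \lnot ((\lnot E \land \lnot D) \leftrightarrow C))}.
\lnot ((((D \land A) \to \lnot ((\lnot E \land \lnot D) \leftrightarrow C)) \land (D \land A)) \to \lnot ((\lnot E \land \lnot D) \leftrightarrow C)): α-rule — add (((D \land A) \to \lnot ((\lnot E \land \lnot D) \leftrightarrow C)) \land (D \land A)), \lnot \lnot ((\lnot E \land \lnot D) \leftrightarrow C).
(((D \land A) \to \lnot ((\lnot E \land \lnot D) \leftrightarrow C)) \land (D \land A)): α-rule — add ((D \land A) \to \lnot ((\lnot E \land \lnot D) \leftrightarrow C)), (D \land A).
(D \land A): α-rule — add D, A.
\lnot \lnot ((\lnot E \land \lnot D) \leftrightarrow C): β-rule — branch into (\lnot E \land \lnot D), C  //  \lnot (\lnot E \land \lnot D), \lnot C.
  branch 1 (add (\lnot E \land \lnot D), C):
    (\lnot E \land \lnot D): α-rule — add \lnot E, \lnot D.
    × closes — contains both D and \lnot D.
  branch 2 (add \lnot (\lnot E \land \lnot D), \lnot C):
    ((D \land A) \to \lnot ((\lnot E \land \lnot D) \leftrightarrow C)): β-rule — branch into \lnot (D \land A)  //  \lnot ((\lnot E \land \lnot D) \leftrightarrow C).
      branch 2.1 (add \lnot (D \land A)):
        \lnot (\lnot E \land \lnot D): β-rule — branch into \lnot \lnot E  //  \lnot \lnot D.
          branch 2.1.1 (add \lnot \lnot E):
            \lnot (D \land A): β-rule — branch into \lnot D  //  \lnot A.
              branch 2.1.1.1 (add \lnot D):
                × closes — contains both D and \lnot D.
              branch 2.1.1.2 (add \lnot A):
                × closes — contains both A and \lnot A.
          branch 2.1.2 (add \lnot \lnot D):
            \lnot (D \land A): β-rule — branch into \lnot D  //  \lnot A.
              branch 2.1.2.1 (add \lnot D):
                × closes — contains both D and \lnot D.
              branch 2.1.2.2 (add \lnot A):
                × closes — contains both A and \lnot A.
      branch 2.2 (add \lnot ((\lnot E \land \lnot D) \leftrightarrow C)):
        \lnot (\lnot E \land \lnot D): β-rule — branch into \lnot \lnot E  //  \lnot \lnot D.
          branch 2.2.1 (add \lnot \lnot E):
            \lnot ((\lnot E \land \lnot D) \leftrightarrow C): β-rule — branch into (\lnot E \land \lnot D), \lnot C  //  \lnot (\lnot E \land \lnot D), C.
              branch 2.2.1.1 (add (\lnot E \land \lnot D), \lnot C):
                (\lnot E \land \lnot D): α-rule — add \lnot E, \lnot D.
                × closes — contains both E and \lnot E.
              branch 2.2.1.2 (add \lnot (\lnot E \land \lnot D), C):
                × closes — contains both C and \lnot C.
          branch 2.2.2 (add \lnot \lnot D):
            \lnot ((\lnot E \land \lnot D) \leftrightarrow C): β-rule — branch into (\lnot E \land \lnot D), \lnot C  //  \lnot (\lnot E \land \lnot D), C.
              branch 2.2.2.1 (add (\lnot E \land \lnot D), \lnot C):
                (\lnot E \land \lnot D): α-rule — add \lnot E, \lnot D.
                × closes — contains both D and \lnot D.
              branch 2.2.2.2 (add \lnot (\lnot E \land \lnot D), C):
                × closes — contains both C and \lnot C.
All 9 branches close.
Every branch closed; the formula is unsatisfiable.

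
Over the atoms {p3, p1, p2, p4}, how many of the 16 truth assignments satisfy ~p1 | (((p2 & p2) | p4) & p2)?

12

Initial set: {(~p1 | (((p2 & p2) | p4) & p2))}.
(~p1 | (((p2 & p2) | p4) & p2)): β-rule — branch into ~p1  //  (((p2 & p2) | p4) & p2).
  branch 1 (add ~p1):
    ○ open, literals {p1=false}.
  branch 2 (add (((p2 & p2) | p4) & p2)):
    (((p2 & p2) | p4) & p2): α-rule — add ((p2 & p2) | p4), p2.
    ((p2 & p2) | p4): β-rule — branch into (p2 & p2)  //  p4.
      branch 2.1 (add (p2 & p2)):
        (p2 & p2): α-rule — add p2, p2.
        ○ open, literals {p2=true}.
      branch 2.2 (add p4):
        ○ open, literals {p2=true, p4=true}.
0 branches closed, 3 open.
Each open branch fixes some atoms; the unmentioned ones are free. Counting distinct full assignments: branch {p1=false} (p3, p2, p4) contributes 8 new; branch {p2=true} (p3, p1, p4) contributes 4 new; branch {p2=true, p4=true} (p3, p1) contributes 0 new. Total: 12.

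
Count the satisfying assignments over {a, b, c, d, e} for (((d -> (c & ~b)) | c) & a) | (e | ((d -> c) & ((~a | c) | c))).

Initial set: {((((d -> (c & ~b)) | c) & a) | (e | ((d -> c) & ((~a | c) | c))))}.
((((d -> (c & ~b)) | c) & a) | (e | ((d -> c) & ((~a | c) | c)))): β-rule — branch into (((d -> (c & ~b)) | c) & a)  //  (e | ((d -> c) & ((~a | c) | c))).
  branch 1 (add (((d -> (c & ~b)) | c) & a)):
    (((d -> (c & ~b)) | c) & a): α-rule — add ((d -> (c & ~b)) | c), a.
    ((d -> (c & ~b)) | c): β-rule — branch into (d -> (c & ~b))  //  c.
      branch 1.1 (add (d -> (c & ~b))):
        (d -> (c & ~b)): β-rule — branch into ~d  //  (c & ~b).
          branch 1.1.1 (add ~d):
            ○ open, literals {a=true, d=false}.
          branch 1.1.2 (add (c & ~b)):
            (c & ~b): α-rule — add c, ~b.
            ○ open, literals {a=true, b=false, c=true}.
      branch 1.2 (add c):
        ○ open, literals {a=true, c=true}.
  branch 2 (add (e | ((d -> c) & ((~a | c) | c)))):
    (e | ((d -> c) & ((~a | c) | c))): β-rule — branch into e  //  ((d -> c) & ((~a | c) | c)).
      branch 2.1 (add e):
        ○ open, literals {e=true}.
      branch 2.2 (add ((d -> c) & ((~a | c) | c))):
        ((d -> c) & ((~a | c) | c)): α-rule — add (d -> c), ((~a | c) | c).
        (d -> c): β-rule — branch into ~d  //  c.
          branch 2.2.1 (add ~d):
            ((~a | c) | c): β-rule — branch into (~a | c)  //  c.
              branch 2.2.1.1 (add (~a | c)):
                (~a | c): β-rule — branch into ~a  //  c.
                  branch 2.2.1.1.1 (add ~a):
                    ○ open, literals {a=false, d=false}.
                  branch 2.2.1.1.2 (add c):
                    ○ open, literals {c=true, d=false}.
              branch 2.2.1.2 (add c):
                ○ open, literals {c=true, d=false}.
          branch 2.2.2 (add c):
            ((~a | c) | c): β-rule — branch into (~a | c)  //  c.
              branch 2.2.2.1 (add (~a | c)):
                (~a | c): β-rule — branch into ~a  //  c.
                  branch 2.2.2.1.1 (add ~a):
                    ○ open, literals {a=false, c=true}.
                  branch 2.2.2.1.2 (add c):
                    ○ open, literals {c=true}.
              branch 2.2.2.2 (add c):
                ○ open, literals {c=true}.
0 branches closed, 10 open.
Each open branch fixes some atoms; the unmentioned ones are free. Counting distinct full assignments: branch {a=true, d=false} (b, c, e) contributes 8 new; branch {a=true, b=false, c=true} (d, e) contributes 2 new; branch {a=true, c=true} (b, d, e) contributes 2 new; branch {e=true} (a, b, c, d) contributes 10 new; branch {a=false, d=false} (b, c, e) contributes 4 new; branch {c=true, d=false} (a, b, e) contributes 0 new; branch {c=true, d=false} (a, b, e) contributes 0 new; branch {a=false, c=true} (b, d, e) contributes 2 new; branch {c=true} (a, b, d, e) contributes 0 new; branch {c=true} (a, b, d, e) contributes 0 new. Total: 28.

28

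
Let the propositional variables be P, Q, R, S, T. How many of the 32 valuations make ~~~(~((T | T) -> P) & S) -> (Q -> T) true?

Initial set: {(~~~(~((T | T) -> P) & S) -> (Q -> T))}.
(~~~(~((T | T) -> P) & S) -> (Q -> T)): β-rule — branch into ~~~~(~((T | T) -> P) & S)  //  (Q -> T).
  branch 1 (add ~~~~(~((T | T) -> P) & S)):
    ~~~~(~((T | T) -> P) & S): drop double negation, giving ~~(~((T | T) -> P) & S).
    ~~(~((T | T) -> P) & S): α-rule — add ~((T | T) -> P), S.
    ~((T | T) -> P): α-rule — add (T | T), ~P.
    (T | T): β-rule — branch into T  //  T.
      branch 1.1 (add T):
        ○ open, literals {P=0, S=1, T=1}.
      branch 1.2 (add T):
        ○ open, literals {P=0, S=1, T=1}.
  branch 2 (add (Q -> T)):
    (Q -> T): β-rule — branch into ~Q  //  T.
      branch 2.1 (add ~Q):
        ○ open, literals {Q=0}.
      branch 2.2 (add T):
        ○ open, literals {T=1}.
0 branches closed, 4 open.
Each open branch fixes some atoms; the unmentioned ones are free. Counting distinct full assignments: branch {P=0, S=1, T=1} (Q, R) contributes 4 new; branch {P=0, S=1, T=1} (Q, R) contributes 0 new; branch {Q=0} (P, R, S, T) contributes 14 new; branch {T=1} (P, Q, R, S) contributes 6 new. Total: 24.

24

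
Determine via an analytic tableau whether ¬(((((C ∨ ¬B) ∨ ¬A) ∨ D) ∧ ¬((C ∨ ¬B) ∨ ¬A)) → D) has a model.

Initial set: {T ¬(((((C ∨ ¬B) ∨ ¬A) ∨ D) ∧ ¬((C ∨ ¬B) ∨ ¬A)) → D)}.
T ¬(((((C ∨ ¬B) ∨ ¬A) ∨ D) ∧ ¬((C ∨ ¬B) ∨ ¬A)) → D): α-rule — add T ((((C ∨ ¬B) ∨ ¬A) ∨ D) ∧ ¬((C ∨ ¬B) ∨ ¬A)), F D.
T ((((C ∨ ¬B) ∨ ¬A) ∨ D) ∧ ¬((C ∨ ¬B) ∨ ¬A)): α-rule — add T (((C ∨ ¬B) ∨ ¬A) ∨ D), T ¬((C ∨ ¬B) ∨ ¬A).
T ¬((C ∨ ¬B) ∨ ¬A): α-rule — add F (C ∨ ¬B), F ¬A.
F (C ∨ ¬B): α-rule — add F C, F ¬B.
T (((C ∨ ¬B) ∨ ¬A) ∨ D): β-rule — branch into T ((C ∨ ¬B) ∨ ¬A)  //  T D.
  branch 1 (add T ((C ∨ ¬B) ∨ ¬A)):
    T ((C ∨ ¬B) ∨ ¬A): β-rule — branch into T (C ∨ ¬B)  //  T ¬A.
      branch 1.1 (add T (C ∨ ¬B)):
        T (C ∨ ¬B): β-rule — branch into T C  //  T ¬B.
          branch 1.1.1 (add T C):
            × closes — contains both C and ¬C.
          branch 1.1.2 (add T ¬B):
            × closes — contains both B and ¬B.
      branch 1.2 (add T ¬A):
        × closes — contains both A and ¬A.
  branch 2 (add T D):
    × closes — contains both D and ¬D.
All 4 branches close.
Every branch closed; the formula is unsatisfiable.

Unsatisfiable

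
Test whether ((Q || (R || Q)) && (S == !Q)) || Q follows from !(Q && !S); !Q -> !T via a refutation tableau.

Initial set: {!(Q && !S); (!Q -> !T); !(((Q || (R || Q)) && (S == !Q)) || Q)}.
!(((Q || (R || Q)) && (S == !Q)) || Q): α-rule — add !((Q || (R || Q)) && (S == !Q)), !Q.
!(Q && !S): β-rule — branch into !Q  //  !!S.
  branch 1 (add !Q):
    (!Q -> !T): β-rule — branch into !!Q  //  !T.
      branch 1.1 (add !!Q):
        × closes — contains both Q and !Q.
      branch 1.2 (add !T):
        !((Q || (R || Q)) && (S == !Q)): β-rule — branch into !(Q || (R || Q))  //  !(S == !Q).
          branch 1.2.1 (add !(Q || (R || Q))):
            !(Q || (R || Q)): α-rule — add !Q, !(R || Q).
            !(R || Q): α-rule — add !R, !Q.
            ○ open, literals {Q=false, R=false, T=false}.
          branch 1.2.2 (add !(S == !Q)):
            !(S == !Q): β-rule — branch into S, !!Q  //  !S, !Q.
              branch 1.2.2.1 (add S, !!Q):
                × closes — contains both Q and !Q.
              branch 1.2.2.2 (add !S, !Q):
                ○ open, literals {Q=false, S=false, T=false}.
  branch 2 (add !!S):
    (!Q -> !T): β-rule — branch into !!Q  //  !T.
      branch 2.1 (add !!Q):
        × closes — contains both Q and !Q.
      branch 2.2 (add !T):
        !((Q || (R || Q)) && (S == !Q)): β-rule — branch into !(Q || (R || Q))  //  !(S == !Q).
          branch 2.2.1 (add !(Q || (R || Q))):
            !(Q || (R || Q)): α-rule — add !Q, !(R || Q).
            !(R || Q): α-rule — add !R, !Q.
            ○ open, literals {Q=false, R=false, S=true, T=false}.
          branch 2.2.2 (add !(S == !Q)):
            !(S == !Q): β-rule — branch into S, !!Q  //  !S, !Q.
              branch 2.2.2.1 (add S, !!Q):
                × closes — contains both Q and !Q.
              branch 2.2.2.2 (add !S, !Q):
                × closes — contains both S and !S.
5 branches closed, 3 open.
An open branch gives a countermodel: Q=false, R=false, T=false (unmentioned atoms arbitrary); the premises hold there but the conclusion fails.

No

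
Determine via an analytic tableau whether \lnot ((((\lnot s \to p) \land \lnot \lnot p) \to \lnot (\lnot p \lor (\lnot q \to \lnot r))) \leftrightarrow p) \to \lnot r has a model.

Initial set: {(\lnot ((((\lnot s \to p) \land \lnot \lnot p) \to \lnot (\lnot p \lor (\lnot q \to \lnot r))) \leftrightarrow p) \to \lnot r)}.
(\lnot ((((\lnot s \to p) \land \lnot \lnot p) \to \lnot (\lnot p \lor (\lnot q \to \lnot r))) \leftrightarrow p) \to \lnot r): β-rule — branch into \lnot \lnot ((((\lnot s \to p) \land \lnot \lnot p) \to \lnot (\lnot p \lor (\lnot q \to \lnot r))) \leftrightarrow p)  //  \lnot r.
  branch 1 (add \lnot \lnot ((((\lnot s \to p) \land \lnot \lnot p) \to \lnot (\lnot p \lor (\lnot q \to \lnot r))) \leftrightarrow p)):
    \lnot \lnot ((((\lnot s \to p) \land \lnot \lnot p) \to \lnot (\lnot p \lor (\lnot q \to \lnot r))) \leftrightarrow p): β-rule — branch into (((\lnot s \to p) \land \lnot \lnot p) \to \lnot (\lnot p \lor (\lnot q \to \lnot r))), p  //  \lnot (((\lnot s \to p) \land \lnot \lnot p) \to \lnot (\lnot p \lor (\lnot q \to \lnot r))), \lnot p.
      branch 1.1 (add (((\lnot s \to p) \land \lnot \lnot p) \to \lnot (\lnot p \lor (\lnot q \to \lnot r))), p):
        (((\lnot s \to p) \land \lnot \lnot p) \to \lnot (\lnot p \lor (\lnot q \to \lnot r))): β-rule — branch into \lnot ((\lnot s \to p) \land \lnot \lnot p)  //  \lnot (\lnot p \lor (\lnot q \to \lnot r)).
          branch 1.1.1 (add \lnot ((\lnot s \to p) \land \lnot \lnot p)):
            \lnot ((\lnot s \to p) \land \lnot \lnot p): β-rule — branch into \lnot (\lnot s \to p)  //  \lnot \lnot \lnot p.
              branch 1.1.1.1 (add \lnot (\lnot s \to p)):
                \lnot (\lnot s \to p): α-rule — add \lnot s, \lnot p.
                × closes — contains both p and \lnot p.
              branch 1.1.1.2 (add \lnot \lnot \lnot p):
                \lnot \lnot \lnot p: drop double negation, giving \lnot p.
                × closes — contains both p and \lnot p.
          branch 1.1.2 (add \lnot (\lnot p \lor (\lnot q \to \lnot r))):
            \lnot (\lnot p \lor (\lnot q \to \lnot r)): α-rule — add \lnot \lnot p, \lnot (\lnot q \to \lnot r).
            \lnot (\lnot q \to \lnot r): α-rule — add \lnot q, \lnot \lnot r.
            ○ open, literals {p=T, q=F, r=T}.
      branch 1.2 (add \lnot (((\lnot s \to p) \land \lnot \lnot p) \to \lnot (\lnot p \lor (\lnot q \to \lnot r))), \lnot p):
        \lnot (((\lnot s \to p) \land \lnot \lnot p) \to \lnot (\lnot p \lor (\lnot q \to \lnot r))): α-rule — add ((\lnot s \to p) \land \lnot \lnot p), \lnot \lnot (\lnot p \lor (\lnot q \to \lnot r)).
        ((\lnot s \to p) \land \lnot \lnot p): α-rule — add (\lnot s \to p), \lnot \lnot p.
        \lnot \lnot p: drop double negation, giving p.
        × closes — contains both p and \lnot p.
  branch 2 (add \lnot r):
    ○ open, literals {r=F}.
3 branches closed, 2 open.
An open branch gives a satisfying assignment: p=T, q=F, r=T.

Satisfiable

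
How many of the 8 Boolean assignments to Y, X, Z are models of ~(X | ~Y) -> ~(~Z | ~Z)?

7

Initial set: {(~(X | ~Y) -> ~(~Z | ~Z))}.
(~(X | ~Y) -> ~(~Z | ~Z)): β-rule — branch into ~~(X | ~Y)  //  ~(~Z | ~Z).
  branch 1 (add ~~(X | ~Y)):
    ~~(X | ~Y): β-rule — branch into X  //  ~Y.
      branch 1.1 (add X):
        ○ open, literals {X=true}.
      branch 1.2 (add ~Y):
        ○ open, literals {Y=false}.
  branch 2 (add ~(~Z | ~Z)):
    ~(~Z | ~Z): α-rule — add ~~Z, ~~Z.
    ○ open, literals {Z=true}.
0 branches closed, 3 open.
Each open branch fixes some atoms; the unmentioned ones are free. Counting distinct full assignments: branch {X=true} (Y, Z) contributes 4 new; branch {Y=false} (X, Z) contributes 2 new; branch {Z=true} (Y, X) contributes 1 new. Total: 7.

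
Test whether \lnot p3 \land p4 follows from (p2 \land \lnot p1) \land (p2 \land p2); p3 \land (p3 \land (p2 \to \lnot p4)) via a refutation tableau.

No

Initial set: {((p2 \land \lnot p1) \land (p2 \land p2)); (p3 \land (p3 \land (p2 \to \lnot p4))); \lnot (\lnot p3 \land p4)}.
((p2 \land \lnot p1) \land (p2 \land p2)): α-rule — add (p2 \land \lnot p1), (p2 \land p2).
(p3 \land (p3 \land (p2 \to \lnot p4))): α-rule — add p3, (p3 \land (p2 \to \lnot p4)).
(p2 \land \lnot p1): α-rule — add p2, \lnot p1.
(p2 \land p2): α-rule — add p2, p2.
(p3 \land (p2 \to \lnot p4)): α-rule — add p3, (p2 \to \lnot p4).
\lnot (\lnot p3 \land p4): β-rule — branch into \lnot \lnot p3  //  \lnot p4.
  branch 1 (add \lnot \lnot p3):
    (p2 \to \lnot p4): β-rule — branch into \lnot p2  //  \lnot p4.
      branch 1.1 (add \lnot p2):
        × closes — contains both p2 and \lnot p2.
      branch 1.2 (add \lnot p4):
        ○ open, literals {p1=F, p2=T, p3=T, p4=F}.
  branch 2 (add \lnot p4):
    (p2 \to \lnot p4): β-rule — branch into \lnot p2  //  \lnot p4.
      branch 2.1 (add \lnot p2):
        × closes — contains both p2 and \lnot p2.
      branch 2.2 (add \lnot p4):
        ○ open, literals {p1=F, p2=T, p3=T, p4=F}.
2 branches closed, 2 open.
An open branch gives a countermodel: p1=F, p2=T, p3=T, p4=F (unmentioned atoms arbitrary); the premises hold there but the conclusion fails.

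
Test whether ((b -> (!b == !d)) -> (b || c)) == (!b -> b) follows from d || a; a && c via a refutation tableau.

No

Initial set: {(d || a); (a && c); !(((b -> (!b == !d)) -> (b || c)) == (!b -> b))}.
(a && c): α-rule — add a, c.
(d || a): β-rule — branch into d  //  a.
  branch 1 (add d):
    !(((b -> (!b == !d)) -> (b || c)) == (!b -> b)): β-rule — branch into ((b -> (!b == !d)) -> (b || c)), !(!b -> b)  //  !((b -> (!b == !d)) -> (b || c)), (!b -> b).
      branch 1.1 (add ((b -> (!b == !d)) -> (b || c)), !(!b -> b)):
        !(!b -> b): α-rule — add !b, !b.
        ((b -> (!b == !d)) -> (b || c)): β-rule — branch into !(b -> (!b == !d))  //  (b || c).
          branch 1.1.1 (add !(b -> (!b == !d))):
            !(b -> (!b == !d)): α-rule — add b, !(!b == !d).
            × closes — contains both b and !b.
          branch 1.1.2 (add (b || c)):
            (b || c): β-rule — branch into b  //  c.
              branch 1.1.2.1 (add b):
                × closes — contains both b and !b.
              branch 1.1.2.2 (add c):
                ○ open, literals {a=true, b=false, c=true, d=true}.
      branch 1.2 (add !((b -> (!b == !d)) -> (b || c)), (!b -> b)):
        !((b -> (!b == !d)) -> (b || c)): α-rule — add (b -> (!b == !d)), !(b || c).
        !(b || c): α-rule — add !b, !c.
        × closes — contains both c and !c.
  branch 2 (add a):
    !(((b -> (!b == !d)) -> (b || c)) == (!b -> b)): β-rule — branch into ((b -> (!b == !d)) -> (b || c)), !(!b -> b)  //  !((b -> (!b == !d)) -> (b || c)), (!b -> b).
      branch 2.1 (add ((b -> (!b == !d)) -> (b || c)), !(!b -> b)):
        !(!b -> b): α-rule — add !b, !b.
        ((b -> (!b == !d)) -> (b || c)): β-rule — branch into !(b -> (!b == !d))  //  (b || c).
          branch 2.1.1 (add !(b -> (!b == !d))):
            !(b -> (!b == !d)): α-rule — add b, !(!b == !d).
            × closes — contains both b and !b.
          branch 2.1.2 (add (b || c)):
            (b || c): β-rule — branch into b  //  c.
              branch 2.1.2.1 (add b):
                × closes — contains both b and !b.
              branch 2.1.2.2 (add c):
                ○ open, literals {a=true, b=false, c=true}.
      branch 2.2 (add !((b -> (!b == !d)) -> (b || c)), (!b -> b)):
        !((b -> (!b == !d)) -> (b || c)): α-rule — add (b -> (!b == !d)), !(b || c).
        !(b || c): α-rule — add !b, !c.
        × closes — contains both c and !c.
6 branches closed, 2 open.
An open branch gives a countermodel: a=true, b=false, c=true, d=true (unmentioned atoms arbitrary); the premises hold there but the conclusion fails.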